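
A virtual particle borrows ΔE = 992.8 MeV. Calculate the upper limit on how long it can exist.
3.315 × 10^-25 s

Using the energy-time uncertainty principle:
ΔEΔt ≥ ℏ/2

For a virtual particle borrowing energy ΔE, the maximum lifetime is:
Δt_max = ℏ/(2ΔE)

Converting energy:
ΔE = 992.8 MeV = 1.591e-10 J

Δt_max = (1.055e-34 J·s) / (2 × 1.591e-10 J)
Δt_max = 3.315e-25 s = 3.315 × 10^-25 s

Virtual particles with higher borrowed energy exist for shorter times.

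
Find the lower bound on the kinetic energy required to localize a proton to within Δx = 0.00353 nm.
416.298 meV

Localizing a particle requires giving it sufficient momentum uncertainty:

1. From uncertainty principle: Δp ≥ ℏ/(2Δx)
   Δp_min = (1.055e-34 J·s) / (2 × 3.530e-12 m)
   Δp_min = 1.494e-23 kg·m/s

2. This momentum uncertainty corresponds to kinetic energy:
   KE ≈ (Δp)²/(2m) = (1.494e-23)²/(2 × 1.673e-27 kg)
   KE = 6.670e-20 J = 416.298 meV

Tighter localization requires more energy.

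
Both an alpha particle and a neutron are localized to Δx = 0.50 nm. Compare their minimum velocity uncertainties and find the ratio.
The neutron has the larger minimum velocity uncertainty, by a ratio of 4.0.

For both particles, Δp_min = ℏ/(2Δx) = 1.055e-25 kg·m/s (same for both).

The velocity uncertainty is Δv = Δp/m:
- alpha particle: Δv = 1.055e-25 / 6.645e-27 = 1.587e+01 m/s = 15.871 m/s
- neutron: Δv = 1.055e-25 / 1.675e-27 = 6.296e+01 m/s = 62.962 m/s

Ratio: 6.296e+01 / 1.587e+01 = 4.0

The lighter particle has larger velocity uncertainty because Δv ∝ 1/m.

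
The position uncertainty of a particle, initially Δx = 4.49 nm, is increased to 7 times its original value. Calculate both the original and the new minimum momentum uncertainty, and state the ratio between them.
Original Δp_min = 1.174 × 10^-26 kg·m/s; new Δp'_min = 1.678 × 10^-27 kg·m/s; ratio Δp'_min/Δp_min = 1/7.

From the uncertainty principle ΔxΔp ≥ ℏ/2, the minimum momentum uncertainty is Δp_min = ℏ/(2Δx).

Original (Δx = 4.49 nm = 4.490e-09 m):
Δp_min = (1.055e-34 J·s)/(2 × 4.490e-09 m) = 1.174e-26 kg·m/s

When Δx → 7Δx:
Δp'_min = ℏ/(2 × 7Δx) = (1/7) × ℏ/(2Δx) = (1/7) × Δp_min
Δp'_min = 1/7 × 1.174e-26 kg·m/s = 1.678e-27 kg·m/s

Since Δp_min ∝ 1/Δx, when Δx is increased to 7 times its original value, Δp_min decreases to 1/7 of its original value.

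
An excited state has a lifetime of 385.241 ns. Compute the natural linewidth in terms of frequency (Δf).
206.565 kHz

Using the energy-time uncertainty principle and E = hf:
ΔEΔt ≥ ℏ/2
hΔf·Δt ≥ ℏ/2

The minimum frequency uncertainty is:
Δf = ℏ/(2hτ) = 1/(4πτ)
Δf = 1/(4π × 3.852e-07 s)
Δf = 2.066e+05 Hz = 206.565 kHz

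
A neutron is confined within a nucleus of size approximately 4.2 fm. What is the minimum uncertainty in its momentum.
1.255 × 10^-20 kg·m/s

Using the Heisenberg uncertainty principle:
ΔxΔp ≥ ℏ/2

With Δx ≈ L = 4.200e-15 m (the confinement size):
Δp_min = ℏ/(2Δx)
Δp_min = (1.055e-34 J·s) / (2 × 4.200e-15 m)
Δp_min = 1.255e-20 kg·m/s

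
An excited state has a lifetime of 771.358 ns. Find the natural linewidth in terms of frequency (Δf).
103.165 kHz

Using the energy-time uncertainty principle and E = hf:
ΔEΔt ≥ ℏ/2
hΔf·Δt ≥ ℏ/2

The minimum frequency uncertainty is:
Δf = ℏ/(2hτ) = 1/(4πτ)
Δf = 1/(4π × 7.714e-07 s)
Δf = 1.032e+05 Hz = 103.165 kHz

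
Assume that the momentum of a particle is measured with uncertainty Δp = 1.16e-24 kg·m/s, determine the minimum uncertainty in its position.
45.456 pm

Using the Heisenberg uncertainty principle:
ΔxΔp ≥ ℏ/2

The minimum uncertainty in position is:
Δx_min = ℏ/(2Δp)
Δx_min = (1.055e-34 J·s) / (2 × 1.160e-24 kg·m/s)
Δx_min = 4.546e-11 m = 45.456 pm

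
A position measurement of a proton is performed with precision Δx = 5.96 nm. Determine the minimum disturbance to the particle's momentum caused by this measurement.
8.847 × 10^-27 kg·m/s

The uncertainty principle implies that measuring position disturbs momentum:
ΔxΔp ≥ ℏ/2

When we measure position with precision Δx, we necessarily introduce a momentum uncertainty:
Δp ≥ ℏ/(2Δx)
Δp_min = (1.055e-34 J·s) / (2 × 5.960e-09 m)
Δp_min = 8.847e-27 kg·m/s

The more precisely we measure position, the greater the momentum disturbance.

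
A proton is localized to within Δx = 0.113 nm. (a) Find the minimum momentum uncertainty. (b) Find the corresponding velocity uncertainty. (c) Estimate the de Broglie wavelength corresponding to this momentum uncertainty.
(a) Δp_min = 4.666 × 10^-25 kg·m/s
(b) Δv_min = 278.978 m/s
(c) λ_dB = 1.420 nm

Step-by-step:

(a) From the uncertainty principle:
Δp_min = ℏ/(2Δx) = (1.055e-34 J·s)/(2 × 1.130e-10 m) = 4.666e-25 kg·m/s

(b) The velocity uncertainty:
Δv = Δp/m = (4.666e-25 kg·m/s)/(1.673e-27 kg) = 2.790e+02 m/s = 278.978 m/s

(c) The de Broglie wavelength for this momentum:
λ = h/p = (6.626e-34 J·s)/(4.666e-25 kg·m/s) = 1.420e-09 m = 1.420 nm

Note: The de Broglie wavelength is comparable to the localization size, as expected from wave-particle duality.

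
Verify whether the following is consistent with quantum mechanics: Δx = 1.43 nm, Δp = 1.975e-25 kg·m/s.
Yes, it satisfies the uncertainty principle.

Calculate the product ΔxΔp:
ΔxΔp = (1.430e-09 m) × (1.975e-25 kg·m/s)
ΔxΔp = 2.824e-34 J·s

Compare to the minimum allowed value ℏ/2:
ℏ/2 = 5.273e-35 J·s

Since ΔxΔp = 2.824e-34 J·s ≥ 5.273e-35 J·s = ℏ/2,
the measurement satisfies the uncertainty principle.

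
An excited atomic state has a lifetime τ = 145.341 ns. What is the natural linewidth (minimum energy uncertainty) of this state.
2.264 neV

Using the energy-time uncertainty principle:
ΔEΔt ≥ ℏ/2

The lifetime τ represents the time uncertainty Δt.
The natural linewidth (minimum energy uncertainty) is:

ΔE = ℏ/(2τ)
ΔE = (1.055e-34 J·s) / (2 × 1.453e-07 s)
ΔE = 3.628e-28 J = 2.264 neV

This natural linewidth limits the precision of spectroscopic measurements.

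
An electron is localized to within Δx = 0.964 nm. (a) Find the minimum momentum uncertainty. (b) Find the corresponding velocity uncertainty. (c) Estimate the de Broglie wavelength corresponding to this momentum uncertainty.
(a) Δp_min = 5.470 × 10^-26 kg·m/s
(b) Δv_min = 60.045 km/s
(c) λ_dB = 12.114 nm

Step-by-step:

(a) From the uncertainty principle:
Δp_min = ℏ/(2Δx) = (1.055e-34 J·s)/(2 × 9.640e-10 m) = 5.470e-26 kg·m/s

(b) The velocity uncertainty:
Δv = Δp/m = (5.470e-26 kg·m/s)/(9.109e-31 kg) = 6.005e+04 m/s = 60.045 km/s

(c) The de Broglie wavelength for this momentum:
λ = h/p = (6.626e-34 J·s)/(5.470e-26 kg·m/s) = 1.211e-08 m = 12.114 nm

Note: The de Broglie wavelength is comparable to the localization size, as expected from wave-particle duality.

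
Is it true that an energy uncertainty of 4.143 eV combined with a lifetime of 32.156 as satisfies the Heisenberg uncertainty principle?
No, it violates the uncertainty relation.

Calculate the product ΔEΔt:
ΔE = 4.143 eV = 6.638e-19 J
ΔEΔt = (6.638e-19 J) × (3.216e-17 s)
ΔEΔt = 2.134e-35 J·s

Compare to the minimum allowed value ℏ/2:
ℏ/2 = 5.273e-35 J·s

Since ΔEΔt = 2.134e-35 J·s < 5.273e-35 J·s = ℏ/2,
this violates the uncertainty relation.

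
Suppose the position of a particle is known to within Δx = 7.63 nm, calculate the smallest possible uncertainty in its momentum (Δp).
6.911 × 10^-27 kg·m/s

Using the Heisenberg uncertainty principle:
ΔxΔp ≥ ℏ/2

The minimum uncertainty in momentum is:
Δp_min = ℏ/(2Δx)
Δp_min = (1.055e-34 J·s) / (2 × 7.630e-09 m)
Δp_min = 6.911e-27 kg·m/s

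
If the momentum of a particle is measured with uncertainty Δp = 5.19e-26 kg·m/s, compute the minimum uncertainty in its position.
1.016 nm

Using the Heisenberg uncertainty principle:
ΔxΔp ≥ ℏ/2

The minimum uncertainty in position is:
Δx_min = ℏ/(2Δp)
Δx_min = (1.055e-34 J·s) / (2 × 5.190e-26 kg·m/s)
Δx_min = 1.016e-09 m = 1.016 nm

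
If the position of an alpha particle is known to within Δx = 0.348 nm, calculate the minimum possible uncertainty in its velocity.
22.803 m/s

Using the Heisenberg uncertainty principle and Δp = mΔv:
ΔxΔp ≥ ℏ/2
Δx(mΔv) ≥ ℏ/2

The minimum uncertainty in velocity is:
Δv_min = ℏ/(2mΔx)
Δv_min = (1.055e-34 J·s) / (2 × 6.645e-27 kg × 3.480e-10 m)
Δv_min = 2.280e+01 m/s = 22.803 m/s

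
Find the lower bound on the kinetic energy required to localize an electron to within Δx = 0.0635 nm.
2.362 eV

Localizing a particle requires giving it sufficient momentum uncertainty:

1. From uncertainty principle: Δp ≥ ℏ/(2Δx)
   Δp_min = (1.055e-34 J·s) / (2 × 6.350e-11 m)
   Δp_min = 8.304e-25 kg·m/s

2. This momentum uncertainty corresponds to kinetic energy:
   KE ≈ (Δp)²/(2m) = (8.304e-25)²/(2 × 9.109e-31 kg)
   KE = 3.785e-19 J = 2.362 eV

Tighter localization requires more energy.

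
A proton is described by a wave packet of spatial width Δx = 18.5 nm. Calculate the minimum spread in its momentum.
2.850 × 10^-27 kg·m/s

For a wave packet, the spatial width Δx and momentum spread Δp are related by the uncertainty principle:
ΔxΔp ≥ ℏ/2

The minimum momentum spread is:
Δp_min = ℏ/(2Δx)
Δp_min = (1.055e-34 J·s) / (2 × 1.850e-08 m)
Δp_min = 2.850e-27 kg·m/s

A wave packet cannot have both a well-defined position and well-defined momentum.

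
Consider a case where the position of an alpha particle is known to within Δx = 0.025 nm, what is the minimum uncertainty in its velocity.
317.419 m/s

Using the Heisenberg uncertainty principle and Δp = mΔv:
ΔxΔp ≥ ℏ/2
Δx(mΔv) ≥ ℏ/2

The minimum uncertainty in velocity is:
Δv_min = ℏ/(2mΔx)
Δv_min = (1.055e-34 J·s) / (2 × 6.645e-27 kg × 2.500e-11 m)
Δv_min = 3.174e+02 m/s = 317.419 m/s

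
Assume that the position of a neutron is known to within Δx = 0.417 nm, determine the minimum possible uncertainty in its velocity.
75.494 m/s

Using the Heisenberg uncertainty principle and Δp = mΔv:
ΔxΔp ≥ ℏ/2
Δx(mΔv) ≥ ℏ/2

The minimum uncertainty in velocity is:
Δv_min = ℏ/(2mΔx)
Δv_min = (1.055e-34 J·s) / (2 × 1.675e-27 kg × 4.170e-10 m)
Δv_min = 7.549e+01 m/s = 75.494 m/s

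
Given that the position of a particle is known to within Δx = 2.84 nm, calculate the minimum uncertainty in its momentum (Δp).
1.857 × 10^-26 kg·m/s

Using the Heisenberg uncertainty principle:
ΔxΔp ≥ ℏ/2

The minimum uncertainty in momentum is:
Δp_min = ℏ/(2Δx)
Δp_min = (1.055e-34 J·s) / (2 × 2.840e-09 m)
Δp_min = 1.857e-26 kg·m/s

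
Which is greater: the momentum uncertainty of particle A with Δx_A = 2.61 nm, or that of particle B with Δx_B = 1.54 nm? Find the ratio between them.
Particle B has the larger minimum momentum uncertainty, by a factor of 1.69.

For each particle, the minimum momentum uncertainty is Δp_min = ℏ/(2Δx):

Particle A: Δp_A = ℏ/(2×2.610e-09 m) = 2.020e-26 kg·m/s
Particle B: Δp_B = ℏ/(2×1.540e-09 m) = 3.424e-26 kg·m/s

Ratio: Δp_B/Δp_A = 1.69

Since Δp_min ∝ 1/Δx, the particle with smaller position uncertainty (B) has larger momentum uncertainty.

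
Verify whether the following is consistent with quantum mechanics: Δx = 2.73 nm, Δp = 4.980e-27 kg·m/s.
No, it violates the uncertainty principle (impossible measurement).

Calculate the product ΔxΔp:
ΔxΔp = (2.730e-09 m) × (4.980e-27 kg·m/s)
ΔxΔp = 1.360e-35 J·s

Compare to the minimum allowed value ℏ/2:
ℏ/2 = 5.273e-35 J·s

Since ΔxΔp = 1.360e-35 J·s < 5.273e-35 J·s = ℏ/2,
the measurement violates the uncertainty principle.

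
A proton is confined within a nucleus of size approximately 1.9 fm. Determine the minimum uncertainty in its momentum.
2.775 × 10^-20 kg·m/s

Using the Heisenberg uncertainty principle:
ΔxΔp ≥ ℏ/2

With Δx ≈ L = 1.900e-15 m (the confinement size):
Δp_min = ℏ/(2Δx)
Δp_min = (1.055e-34 J·s) / (2 × 1.900e-15 m)
Δp_min = 2.775e-20 kg·m/s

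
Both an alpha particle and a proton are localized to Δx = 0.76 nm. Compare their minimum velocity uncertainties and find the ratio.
The proton has the larger minimum velocity uncertainty, by a ratio of 4.0.

For both particles, Δp_min = ℏ/(2Δx) = 6.938e-26 kg·m/s (same for both).

The velocity uncertainty is Δv = Δp/m:
- alpha particle: Δv = 6.938e-26 / 6.645e-27 = 1.044e+01 m/s = 10.441 m/s
- proton: Δv = 6.938e-26 / 1.673e-27 = 4.148e+01 m/s = 41.480 m/s

Ratio: 4.148e+01 / 1.044e+01 = 4.0

The lighter particle has larger velocity uncertainty because Δv ∝ 1/m.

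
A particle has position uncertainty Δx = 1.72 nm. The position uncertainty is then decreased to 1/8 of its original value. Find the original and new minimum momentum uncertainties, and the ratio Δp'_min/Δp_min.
Original Δp_min = 3.066 × 10^-26 kg·m/s; new Δp'_min = 2.452 × 10^-25 kg·m/s; ratio Δp'_min/Δp_min = 8.

From the uncertainty principle ΔxΔp ≥ ℏ/2, the minimum momentum uncertainty is Δp_min = ℏ/(2Δx).

Original (Δx = 1.72 nm = 1.720e-09 m):
Δp_min = (1.055e-34 J·s)/(2 × 1.720e-09 m) = 3.066e-26 kg·m/s

When Δx → (1/8)Δx:
Δp'_min = ℏ/(2 × (1/8)Δx) = 8 × ℏ/(2Δx) = 8 × Δp_min
Δp'_min = 8 × 3.066e-26 kg·m/s = 2.452e-25 kg·m/s

Since Δp_min ∝ 1/Δx, when Δx is decreased to 1/8 of its original value, Δp_min increases to 8 times its original value.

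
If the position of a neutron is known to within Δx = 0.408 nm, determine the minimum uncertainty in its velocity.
77.160 m/s

Using the Heisenberg uncertainty principle and Δp = mΔv:
ΔxΔp ≥ ℏ/2
Δx(mΔv) ≥ ℏ/2

The minimum uncertainty in velocity is:
Δv_min = ℏ/(2mΔx)
Δv_min = (1.055e-34 J·s) / (2 × 1.675e-27 kg × 4.080e-10 m)
Δv_min = 7.716e+01 m/s = 77.160 m/s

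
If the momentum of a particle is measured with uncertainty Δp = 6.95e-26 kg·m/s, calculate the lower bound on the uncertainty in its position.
758.685 pm

Using the Heisenberg uncertainty principle:
ΔxΔp ≥ ℏ/2

The minimum uncertainty in position is:
Δx_min = ℏ/(2Δp)
Δx_min = (1.055e-34 J·s) / (2 × 6.950e-26 kg·m/s)
Δx_min = 7.587e-10 m = 758.685 pm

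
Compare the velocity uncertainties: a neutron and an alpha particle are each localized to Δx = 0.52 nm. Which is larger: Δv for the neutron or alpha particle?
The neutron has the larger minimum velocity uncertainty, by a ratio of 4.0.

For both particles, Δp_min = ℏ/(2Δx) = 1.014e-25 kg·m/s (same for both).

The velocity uncertainty is Δv = Δp/m:
- neutron: Δv = 1.014e-25 / 1.675e-27 = 6.054e+01 m/s = 60.541 m/s
- alpha particle: Δv = 1.014e-25 / 6.645e-27 = 1.526e+01 m/s = 15.261 m/s

Ratio: 6.054e+01 / 1.526e+01 = 4.0

The lighter particle has larger velocity uncertainty because Δv ∝ 1/m.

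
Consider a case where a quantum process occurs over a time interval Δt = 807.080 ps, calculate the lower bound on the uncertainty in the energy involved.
407.774 neV

Using the energy-time uncertainty principle:
ΔEΔt ≥ ℏ/2

The minimum uncertainty in energy is:
ΔE_min = ℏ/(2Δt)
ΔE_min = (1.055e-34 J·s) / (2 × 8.071e-10 s)
ΔE_min = 6.533e-26 J = 407.774 neV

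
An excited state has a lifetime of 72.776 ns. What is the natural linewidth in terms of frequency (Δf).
1.093 MHz

Using the energy-time uncertainty principle and E = hf:
ΔEΔt ≥ ℏ/2
hΔf·Δt ≥ ℏ/2

The minimum frequency uncertainty is:
Δf = ℏ/(2hτ) = 1/(4πτ)
Δf = 1/(4π × 7.278e-08 s)
Δf = 1.093e+06 Hz = 1.093 MHz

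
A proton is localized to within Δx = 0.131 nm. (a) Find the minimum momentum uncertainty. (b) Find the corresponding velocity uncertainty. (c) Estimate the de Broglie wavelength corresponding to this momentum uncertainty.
(a) Δp_min = 4.025 × 10^-25 kg·m/s
(b) Δv_min = 240.645 m/s
(c) λ_dB = 1.646 nm

Step-by-step:

(a) From the uncertainty principle:
Δp_min = ℏ/(2Δx) = (1.055e-34 J·s)/(2 × 1.310e-10 m) = 4.025e-25 kg·m/s

(b) The velocity uncertainty:
Δv = Δp/m = (4.025e-25 kg·m/s)/(1.673e-27 kg) = 2.406e+02 m/s = 240.645 m/s

(c) The de Broglie wavelength for this momentum:
λ = h/p = (6.626e-34 J·s)/(4.025e-25 kg·m/s) = 1.646e-09 m = 1.646 nm

Note: The de Broglie wavelength is comparable to the localization size, as expected from wave-particle duality.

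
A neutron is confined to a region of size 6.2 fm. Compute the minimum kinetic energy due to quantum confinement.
134.764 keV

Using the uncertainty principle:

1. Position uncertainty: Δx ≈ 6.200e-15 m
2. Minimum momentum uncertainty: Δp = ℏ/(2Δx) = 8.505e-21 kg·m/s
3. Minimum kinetic energy:
   KE = (Δp)²/(2m) = (8.505e-21)²/(2 × 1.675e-27 kg)
   KE = 2.159e-14 J = 134.764 keV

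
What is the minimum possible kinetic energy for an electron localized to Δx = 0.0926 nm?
1.111 eV

Localizing a particle requires giving it sufficient momentum uncertainty:

1. From uncertainty principle: Δp ≥ ℏ/(2Δx)
   Δp_min = (1.055e-34 J·s) / (2 × 9.260e-11 m)
   Δp_min = 5.694e-25 kg·m/s

2. This momentum uncertainty corresponds to kinetic energy:
   KE ≈ (Δp)²/(2m) = (5.694e-25)²/(2 × 9.109e-31 kg)
   KE = 1.780e-19 J = 1.111 eV

Tighter localization requires more energy.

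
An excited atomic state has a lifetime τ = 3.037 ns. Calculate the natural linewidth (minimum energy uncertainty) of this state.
108.365 neV

Using the energy-time uncertainty principle:
ΔEΔt ≥ ℏ/2

The lifetime τ represents the time uncertainty Δt.
The natural linewidth (minimum energy uncertainty) is:

ΔE = ℏ/(2τ)
ΔE = (1.055e-34 J·s) / (2 × 3.037e-09 s)
ΔE = 1.736e-26 J = 108.365 neV

This natural linewidth limits the precision of spectroscopic measurements.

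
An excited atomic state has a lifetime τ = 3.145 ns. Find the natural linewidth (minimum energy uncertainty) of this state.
104.644 neV

Using the energy-time uncertainty principle:
ΔEΔt ≥ ℏ/2

The lifetime τ represents the time uncertainty Δt.
The natural linewidth (minimum energy uncertainty) is:

ΔE = ℏ/(2τ)
ΔE = (1.055e-34 J·s) / (2 × 3.145e-09 s)
ΔE = 1.677e-26 J = 104.644 neV

This natural linewidth limits the precision of spectroscopic measurements.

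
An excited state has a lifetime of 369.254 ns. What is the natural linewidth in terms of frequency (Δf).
215.509 kHz

Using the energy-time uncertainty principle and E = hf:
ΔEΔt ≥ ℏ/2
hΔf·Δt ≥ ℏ/2

The minimum frequency uncertainty is:
Δf = ℏ/(2hτ) = 1/(4πτ)
Δf = 1/(4π × 3.693e-07 s)
Δf = 2.155e+05 Hz = 215.509 kHz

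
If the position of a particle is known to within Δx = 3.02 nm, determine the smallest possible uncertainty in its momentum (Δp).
1.746 × 10^-26 kg·m/s

Using the Heisenberg uncertainty principle:
ΔxΔp ≥ ℏ/2

The minimum uncertainty in momentum is:
Δp_min = ℏ/(2Δx)
Δp_min = (1.055e-34 J·s) / (2 × 3.020e-09 m)
Δp_min = 1.746e-26 kg·m/s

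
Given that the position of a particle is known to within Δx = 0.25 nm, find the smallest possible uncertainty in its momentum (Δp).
2.109 × 10^-25 kg·m/s

Using the Heisenberg uncertainty principle:
ΔxΔp ≥ ℏ/2

The minimum uncertainty in momentum is:
Δp_min = ℏ/(2Δx)
Δp_min = (1.055e-34 J·s) / (2 × 2.500e-10 m)
Δp_min = 2.109e-25 kg·m/s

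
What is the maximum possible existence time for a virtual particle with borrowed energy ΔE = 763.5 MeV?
4.310 × 10^-25 s

Using the energy-time uncertainty principle:
ΔEΔt ≥ ℏ/2

For a virtual particle borrowing energy ΔE, the maximum lifetime is:
Δt_max = ℏ/(2ΔE)

Converting energy:
ΔE = 763.5 MeV = 1.223e-10 J

Δt_max = (1.055e-34 J·s) / (2 × 1.223e-10 J)
Δt_max = 4.310e-25 s = 4.310 × 10^-25 s

Virtual particles with higher borrowed energy exist for shorter times.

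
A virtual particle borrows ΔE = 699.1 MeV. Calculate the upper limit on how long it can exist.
4.708 × 10^-25 s

Using the energy-time uncertainty principle:
ΔEΔt ≥ ℏ/2

For a virtual particle borrowing energy ΔE, the maximum lifetime is:
Δt_max = ℏ/(2ΔE)

Converting energy:
ΔE = 699.1 MeV = 1.120e-10 J

Δt_max = (1.055e-34 J·s) / (2 × 1.120e-10 J)
Δt_max = 4.708e-25 s = 4.708 × 10^-25 s

Virtual particles with higher borrowed energy exist for shorter times.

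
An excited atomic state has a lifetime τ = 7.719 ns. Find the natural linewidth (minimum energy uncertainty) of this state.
42.636 neV

Using the energy-time uncertainty principle:
ΔEΔt ≥ ℏ/2

The lifetime τ represents the time uncertainty Δt.
The natural linewidth (minimum energy uncertainty) is:

ΔE = ℏ/(2τ)
ΔE = (1.055e-34 J·s) / (2 × 7.719e-09 s)
ΔE = 6.831e-27 J = 42.636 neV

This natural linewidth limits the precision of spectroscopic measurements.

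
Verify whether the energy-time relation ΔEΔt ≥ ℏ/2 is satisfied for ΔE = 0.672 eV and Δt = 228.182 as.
No, it violates the uncertainty relation.

Calculate the product ΔEΔt:
ΔE = 0.672 eV = 1.077e-19 J
ΔEΔt = (1.077e-19 J) × (2.282e-16 s)
ΔEΔt = 2.457e-35 J·s

Compare to the minimum allowed value ℏ/2:
ℏ/2 = 5.273e-35 J·s

Since ΔEΔt = 2.457e-35 J·s < 5.273e-35 J·s = ℏ/2,
this violates the uncertainty relation.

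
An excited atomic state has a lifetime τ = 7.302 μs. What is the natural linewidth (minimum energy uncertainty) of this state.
45.071 peV

Using the energy-time uncertainty principle:
ΔEΔt ≥ ℏ/2

The lifetime τ represents the time uncertainty Δt.
The natural linewidth (minimum energy uncertainty) is:

ΔE = ℏ/(2τ)
ΔE = (1.055e-34 J·s) / (2 × 7.302e-06 s)
ΔE = 7.221e-30 J = 45.071 peV

This natural linewidth limits the precision of spectroscopic measurements.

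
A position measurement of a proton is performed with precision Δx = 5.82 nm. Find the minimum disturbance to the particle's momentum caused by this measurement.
9.060 × 10^-27 kg·m/s

The uncertainty principle implies that measuring position disturbs momentum:
ΔxΔp ≥ ℏ/2

When we measure position with precision Δx, we necessarily introduce a momentum uncertainty:
Δp ≥ ℏ/(2Δx)
Δp_min = (1.055e-34 J·s) / (2 × 5.820e-09 m)
Δp_min = 9.060e-27 kg·m/s

The more precisely we measure position, the greater the momentum disturbance.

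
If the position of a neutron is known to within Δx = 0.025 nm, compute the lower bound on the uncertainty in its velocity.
1.259 km/s

Using the Heisenberg uncertainty principle and Δp = mΔv:
ΔxΔp ≥ ℏ/2
Δx(mΔv) ≥ ℏ/2

The minimum uncertainty in velocity is:
Δv_min = ℏ/(2mΔx)
Δv_min = (1.055e-34 J·s) / (2 × 1.675e-27 kg × 2.500e-11 m)
Δv_min = 1.259e+03 m/s = 1.259 km/s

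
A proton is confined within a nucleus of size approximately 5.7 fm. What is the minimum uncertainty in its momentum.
9.251 × 10^-21 kg·m/s

Using the Heisenberg uncertainty principle:
ΔxΔp ≥ ℏ/2

With Δx ≈ L = 5.700e-15 m (the confinement size):
Δp_min = ℏ/(2Δx)
Δp_min = (1.055e-34 J·s) / (2 × 5.700e-15 m)
Δp_min = 9.251e-21 kg·m/s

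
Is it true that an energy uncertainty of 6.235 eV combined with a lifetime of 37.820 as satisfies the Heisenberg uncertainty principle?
No, it violates the uncertainty relation.

Calculate the product ΔEΔt:
ΔE = 6.235 eV = 9.990e-19 J
ΔEΔt = (9.990e-19 J) × (3.782e-17 s)
ΔEΔt = 3.778e-35 J·s

Compare to the minimum allowed value ℏ/2:
ℏ/2 = 5.273e-35 J·s

Since ΔEΔt = 3.778e-35 J·s < 5.273e-35 J·s = ℏ/2,
this violates the uncertainty relation.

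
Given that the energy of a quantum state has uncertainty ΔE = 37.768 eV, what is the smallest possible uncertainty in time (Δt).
8.714 as

Using the energy-time uncertainty principle:
ΔEΔt ≥ ℏ/2

The minimum uncertainty in time is:
Δt_min = ℏ/(2ΔE)
Δt_min = (1.055e-34 J·s) / (2 × 6.051e-18 J)
Δt_min = 8.714e-18 s = 8.714 as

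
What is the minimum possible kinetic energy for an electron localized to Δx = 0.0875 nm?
1.244 eV

Localizing a particle requires giving it sufficient momentum uncertainty:

1. From uncertainty principle: Δp ≥ ℏ/(2Δx)
   Δp_min = (1.055e-34 J·s) / (2 × 8.750e-11 m)
   Δp_min = 6.026e-25 kg·m/s

2. This momentum uncertainty corresponds to kinetic energy:
   KE ≈ (Δp)²/(2m) = (6.026e-25)²/(2 × 9.109e-31 kg)
   KE = 1.993e-19 J = 1.244 eV

Tighter localization requires more energy.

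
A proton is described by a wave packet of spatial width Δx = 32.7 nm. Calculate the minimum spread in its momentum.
1.612 × 10^-27 kg·m/s

For a wave packet, the spatial width Δx and momentum spread Δp are related by the uncertainty principle:
ΔxΔp ≥ ℏ/2

The minimum momentum spread is:
Δp_min = ℏ/(2Δx)
Δp_min = (1.055e-34 J·s) / (2 × 3.270e-08 m)
Δp_min = 1.612e-27 kg·m/s

A wave packet cannot have both a well-defined position and well-defined momentum.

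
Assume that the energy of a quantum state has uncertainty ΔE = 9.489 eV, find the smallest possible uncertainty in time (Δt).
34.683 as

Using the energy-time uncertainty principle:
ΔEΔt ≥ ℏ/2

The minimum uncertainty in time is:
Δt_min = ℏ/(2ΔE)
Δt_min = (1.055e-34 J·s) / (2 × 1.520e-18 J)
Δt_min = 3.468e-17 s = 34.683 as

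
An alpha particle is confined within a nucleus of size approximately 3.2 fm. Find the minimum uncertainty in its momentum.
1.648 × 10^-20 kg·m/s

Using the Heisenberg uncertainty principle:
ΔxΔp ≥ ℏ/2

With Δx ≈ L = 3.200e-15 m (the confinement size):
Δp_min = ℏ/(2Δx)
Δp_min = (1.055e-34 J·s) / (2 × 3.200e-15 m)
Δp_min = 1.648e-20 kg·m/s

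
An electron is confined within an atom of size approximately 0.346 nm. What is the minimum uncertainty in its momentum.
1.524 × 10^-25 kg·m/s

Using the Heisenberg uncertainty principle:
ΔxΔp ≥ ℏ/2

With Δx ≈ L = 3.460e-10 m (the confinement size):
Δp_min = ℏ/(2Δx)
Δp_min = (1.055e-34 J·s) / (2 × 3.460e-10 m)
Δp_min = 1.524e-25 kg·m/s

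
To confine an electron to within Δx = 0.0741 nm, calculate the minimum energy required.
1.735 eV

Localizing a particle requires giving it sufficient momentum uncertainty:

1. From uncertainty principle: Δp ≥ ℏ/(2Δx)
   Δp_min = (1.055e-34 J·s) / (2 × 7.410e-11 m)
   Δp_min = 7.116e-25 kg·m/s

2. This momentum uncertainty corresponds to kinetic energy:
   KE ≈ (Δp)²/(2m) = (7.116e-25)²/(2 × 9.109e-31 kg)
   KE = 2.779e-19 J = 1.735 eV

Tighter localization requires more energy.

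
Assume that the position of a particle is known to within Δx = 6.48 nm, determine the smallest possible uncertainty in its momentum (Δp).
8.137 × 10^-27 kg·m/s

Using the Heisenberg uncertainty principle:
ΔxΔp ≥ ℏ/2

The minimum uncertainty in momentum is:
Δp_min = ℏ/(2Δx)
Δp_min = (1.055e-34 J·s) / (2 × 6.480e-09 m)
Δp_min = 8.137e-27 kg·m/s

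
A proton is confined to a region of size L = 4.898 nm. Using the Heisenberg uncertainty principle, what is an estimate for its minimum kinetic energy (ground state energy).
216.230 neV

Using the uncertainty principle to estimate ground state energy:

1. The position uncertainty is approximately the confinement size:
   Δx ≈ L = 4.898e-09 m

2. From ΔxΔp ≥ ℏ/2, the minimum momentum uncertainty is:
   Δp ≈ ℏ/(2L) = 1.077e-26 kg·m/s

3. The kinetic energy is approximately:
   KE ≈ (Δp)²/(2m) = (1.077e-26)²/(2 × 1.673e-27 kg)
   KE ≈ 3.464e-26 J = 216.230 neV

This is an order-of-magnitude estimate of the ground state energy.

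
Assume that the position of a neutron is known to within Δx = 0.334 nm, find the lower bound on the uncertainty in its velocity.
94.255 m/s

Using the Heisenberg uncertainty principle and Δp = mΔv:
ΔxΔp ≥ ℏ/2
Δx(mΔv) ≥ ℏ/2

The minimum uncertainty in velocity is:
Δv_min = ℏ/(2mΔx)
Δv_min = (1.055e-34 J·s) / (2 × 1.675e-27 kg × 3.340e-10 m)
Δv_min = 9.425e+01 m/s = 94.255 m/s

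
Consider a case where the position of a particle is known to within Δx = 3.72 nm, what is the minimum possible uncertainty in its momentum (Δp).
1.417 × 10^-26 kg·m/s

Using the Heisenberg uncertainty principle:
ΔxΔp ≥ ℏ/2

The minimum uncertainty in momentum is:
Δp_min = ℏ/(2Δx)
Δp_min = (1.055e-34 J·s) / (2 × 3.720e-09 m)
Δp_min = 1.417e-26 kg·m/s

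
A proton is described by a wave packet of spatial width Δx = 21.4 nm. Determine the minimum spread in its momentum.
2.464 × 10^-27 kg·m/s

For a wave packet, the spatial width Δx and momentum spread Δp are related by the uncertainty principle:
ΔxΔp ≥ ℏ/2

The minimum momentum spread is:
Δp_min = ℏ/(2Δx)
Δp_min = (1.055e-34 J·s) / (2 × 2.140e-08 m)
Δp_min = 2.464e-27 kg·m/s

A wave packet cannot have both a well-defined position and well-defined momentum.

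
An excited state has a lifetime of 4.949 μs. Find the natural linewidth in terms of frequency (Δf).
16.080 kHz

Using the energy-time uncertainty principle and E = hf:
ΔEΔt ≥ ℏ/2
hΔf·Δt ≥ ℏ/2

The minimum frequency uncertainty is:
Δf = ℏ/(2hτ) = 1/(4πτ)
Δf = 1/(4π × 4.949e-06 s)
Δf = 1.608e+04 Hz = 16.080 kHz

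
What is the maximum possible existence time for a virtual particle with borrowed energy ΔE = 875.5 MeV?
3.759 × 10^-25 s

Using the energy-time uncertainty principle:
ΔEΔt ≥ ℏ/2

For a virtual particle borrowing energy ΔE, the maximum lifetime is:
Δt_max = ℏ/(2ΔE)

Converting energy:
ΔE = 875.5 MeV = 1.403e-10 J

Δt_max = (1.055e-34 J·s) / (2 × 1.403e-10 J)
Δt_max = 3.759e-25 s = 3.759 × 10^-25 s

Virtual particles with higher borrowed energy exist for shorter times.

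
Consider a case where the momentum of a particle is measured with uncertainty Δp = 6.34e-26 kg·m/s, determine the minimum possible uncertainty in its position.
831.681 pm

Using the Heisenberg uncertainty principle:
ΔxΔp ≥ ℏ/2

The minimum uncertainty in position is:
Δx_min = ℏ/(2Δp)
Δx_min = (1.055e-34 J·s) / (2 × 6.340e-26 kg·m/s)
Δx_min = 8.317e-10 m = 831.681 pm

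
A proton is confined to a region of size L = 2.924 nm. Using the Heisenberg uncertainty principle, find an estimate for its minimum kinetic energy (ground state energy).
606.736 neV

Using the uncertainty principle to estimate ground state energy:

1. The position uncertainty is approximately the confinement size:
   Δx ≈ L = 2.924e-09 m

2. From ΔxΔp ≥ ℏ/2, the minimum momentum uncertainty is:
   Δp ≈ ℏ/(2L) = 1.803e-26 kg·m/s

3. The kinetic energy is approximately:
   KE ≈ (Δp)²/(2m) = (1.803e-26)²/(2 × 1.673e-27 kg)
   KE ≈ 9.721e-26 J = 606.736 neV

This is an order-of-magnitude estimate of the ground state energy.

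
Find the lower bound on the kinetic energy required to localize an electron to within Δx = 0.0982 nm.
987.734 meV

Localizing a particle requires giving it sufficient momentum uncertainty:

1. From uncertainty principle: Δp ≥ ℏ/(2Δx)
   Δp_min = (1.055e-34 J·s) / (2 × 9.820e-11 m)
   Δp_min = 5.370e-25 kg·m/s

2. This momentum uncertainty corresponds to kinetic energy:
   KE ≈ (Δp)²/(2m) = (5.370e-25)²/(2 × 9.109e-31 kg)
   KE = 1.583e-19 J = 987.734 meV

Tighter localization requires more energy.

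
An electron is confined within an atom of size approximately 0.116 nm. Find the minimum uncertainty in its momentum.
4.546 × 10^-25 kg·m/s

Using the Heisenberg uncertainty principle:
ΔxΔp ≥ ℏ/2

With Δx ≈ L = 1.160e-10 m (the confinement size):
Δp_min = ℏ/(2Δx)
Δp_min = (1.055e-34 J·s) / (2 × 1.160e-10 m)
Δp_min = 4.546e-25 kg·m/s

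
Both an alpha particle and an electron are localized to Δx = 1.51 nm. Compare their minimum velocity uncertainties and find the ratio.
The electron has the larger minimum velocity uncertainty, by a ratio of 7294.3.

For both particles, Δp_min = ℏ/(2Δx) = 3.492e-26 kg·m/s (same for both).

The velocity uncertainty is Δv = Δp/m:
- alpha particle: Δv = 3.492e-26 / 6.645e-27 = 5.255e+00 m/s = 5.255 m/s
- electron: Δv = 3.492e-26 / 9.109e-31 = 3.833e+04 m/s = 38.334 km/s

Ratio: 3.833e+04 / 5.255e+00 = 7294.3

The lighter particle has larger velocity uncertainty because Δv ∝ 1/m.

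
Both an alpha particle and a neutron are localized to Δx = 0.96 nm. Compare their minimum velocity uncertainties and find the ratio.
The neutron has the larger minimum velocity uncertainty, by a ratio of 4.0.

For both particles, Δp_min = ℏ/(2Δx) = 5.493e-26 kg·m/s (same for both).

The velocity uncertainty is Δv = Δp/m:
- alpha particle: Δv = 5.493e-26 / 6.645e-27 = 8.266e+00 m/s = 8.266 m/s
- neutron: Δv = 5.493e-26 / 1.675e-27 = 3.279e+01 m/s = 32.793 m/s

Ratio: 3.279e+01 / 8.266e+00 = 4.0

The lighter particle has larger velocity uncertainty because Δv ∝ 1/m.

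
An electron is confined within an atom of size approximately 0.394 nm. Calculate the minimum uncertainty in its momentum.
1.338 × 10^-25 kg·m/s

Using the Heisenberg uncertainty principle:
ΔxΔp ≥ ℏ/2

With Δx ≈ L = 3.940e-10 m (the confinement size):
Δp_min = ℏ/(2Δx)
Δp_min = (1.055e-34 J·s) / (2 × 3.940e-10 m)
Δp_min = 1.338e-25 kg·m/s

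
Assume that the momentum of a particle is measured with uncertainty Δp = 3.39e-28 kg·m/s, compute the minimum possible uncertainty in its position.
155.542 nm

Using the Heisenberg uncertainty principle:
ΔxΔp ≥ ℏ/2

The minimum uncertainty in position is:
Δx_min = ℏ/(2Δp)
Δx_min = (1.055e-34 J·s) / (2 × 3.390e-28 kg·m/s)
Δx_min = 1.555e-07 m = 155.542 nm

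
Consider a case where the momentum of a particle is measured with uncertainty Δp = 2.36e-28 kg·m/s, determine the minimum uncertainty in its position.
223.426 nm

Using the Heisenberg uncertainty principle:
ΔxΔp ≥ ℏ/2

The minimum uncertainty in position is:
Δx_min = ℏ/(2Δp)
Δx_min = (1.055e-34 J·s) / (2 × 2.360e-28 kg·m/s)
Δx_min = 2.234e-07 m = 223.426 nm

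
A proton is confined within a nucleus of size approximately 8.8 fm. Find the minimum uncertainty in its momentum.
5.992 × 10^-21 kg·m/s

Using the Heisenberg uncertainty principle:
ΔxΔp ≥ ℏ/2

With Δx ≈ L = 8.800e-15 m (the confinement size):
Δp_min = ℏ/(2Δx)
Δp_min = (1.055e-34 J·s) / (2 × 8.800e-15 m)
Δp_min = 5.992e-21 kg·m/s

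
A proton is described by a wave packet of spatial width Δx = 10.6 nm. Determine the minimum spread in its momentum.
4.974 × 10^-27 kg·m/s

For a wave packet, the spatial width Δx and momentum spread Δp are related by the uncertainty principle:
ΔxΔp ≥ ℏ/2

The minimum momentum spread is:
Δp_min = ℏ/(2Δx)
Δp_min = (1.055e-34 J·s) / (2 × 1.060e-08 m)
Δp_min = 4.974e-27 kg·m/s

A wave packet cannot have both a well-defined position and well-defined momentum.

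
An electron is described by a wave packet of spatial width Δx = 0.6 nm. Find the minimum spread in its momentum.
8.788 × 10^-26 kg·m/s

For a wave packet, the spatial width Δx and momentum spread Δp are related by the uncertainty principle:
ΔxΔp ≥ ℏ/2

The minimum momentum spread is:
Δp_min = ℏ/(2Δx)
Δp_min = (1.055e-34 J·s) / (2 × 6.000e-10 m)
Δp_min = 8.788e-26 kg·m/s

A wave packet cannot have both a well-defined position and well-defined momentum.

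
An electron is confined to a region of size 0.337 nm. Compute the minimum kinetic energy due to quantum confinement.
83.869 meV

Using the uncertainty principle:

1. Position uncertainty: Δx ≈ 3.370e-10 m
2. Minimum momentum uncertainty: Δp = ℏ/(2Δx) = 1.565e-25 kg·m/s
3. Minimum kinetic energy:
   KE = (Δp)²/(2m) = (1.565e-25)²/(2 × 9.109e-31 kg)
   KE = 1.344e-20 J = 83.869 meV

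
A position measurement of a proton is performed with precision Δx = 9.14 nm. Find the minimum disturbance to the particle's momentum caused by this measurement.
5.769 × 10^-27 kg·m/s

The uncertainty principle implies that measuring position disturbs momentum:
ΔxΔp ≥ ℏ/2

When we measure position with precision Δx, we necessarily introduce a momentum uncertainty:
Δp ≥ ℏ/(2Δx)
Δp_min = (1.055e-34 J·s) / (2 × 9.140e-09 m)
Δp_min = 5.769e-27 kg·m/s

The more precisely we measure position, the greater the momentum disturbance.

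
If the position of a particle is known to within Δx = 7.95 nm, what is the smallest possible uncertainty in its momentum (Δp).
6.633 × 10^-27 kg·m/s

Using the Heisenberg uncertainty principle:
ΔxΔp ≥ ℏ/2

The minimum uncertainty in momentum is:
Δp_min = ℏ/(2Δx)
Δp_min = (1.055e-34 J·s) / (2 × 7.950e-09 m)
Δp_min = 6.633e-27 kg·m/s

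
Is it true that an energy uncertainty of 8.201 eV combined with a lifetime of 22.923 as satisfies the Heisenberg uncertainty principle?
No, it violates the uncertainty relation.

Calculate the product ΔEΔt:
ΔE = 8.201 eV = 1.314e-18 J
ΔEΔt = (1.314e-18 J) × (2.292e-17 s)
ΔEΔt = 3.012e-35 J·s

Compare to the minimum allowed value ℏ/2:
ℏ/2 = 5.273e-35 J·s

Since ΔEΔt = 3.012e-35 J·s < 5.273e-35 J·s = ℏ/2,
this violates the uncertainty relation.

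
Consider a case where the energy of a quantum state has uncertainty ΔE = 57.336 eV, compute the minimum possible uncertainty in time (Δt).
5.740 as

Using the energy-time uncertainty principle:
ΔEΔt ≥ ℏ/2

The minimum uncertainty in time is:
Δt_min = ℏ/(2ΔE)
Δt_min = (1.055e-34 J·s) / (2 × 9.186e-18 J)
Δt_min = 5.740e-18 s = 5.740 as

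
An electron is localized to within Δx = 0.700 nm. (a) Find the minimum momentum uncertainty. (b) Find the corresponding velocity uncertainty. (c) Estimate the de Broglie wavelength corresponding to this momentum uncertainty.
(a) Δp_min = 7.533 × 10^-26 kg·m/s
(b) Δv_min = 82.691 km/s
(c) λ_dB = 8.796 nm

Step-by-step:

(a) From the uncertainty principle:
Δp_min = ℏ/(2Δx) = (1.055e-34 J·s)/(2 × 7.000e-10 m) = 7.533e-26 kg·m/s

(b) The velocity uncertainty:
Δv = Δp/m = (7.533e-26 kg·m/s)/(9.109e-31 kg) = 8.269e+04 m/s = 82.691 km/s

(c) The de Broglie wavelength for this momentum:
λ = h/p = (6.626e-34 J·s)/(7.533e-26 kg·m/s) = 8.796e-09 m = 8.796 nm

Note: The de Broglie wavelength is comparable to the localization size, as expected from wave-particle duality.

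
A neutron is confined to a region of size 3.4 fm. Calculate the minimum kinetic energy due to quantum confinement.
448.124 keV

Using the uncertainty principle:

1. Position uncertainty: Δx ≈ 3.400e-15 m
2. Minimum momentum uncertainty: Δp = ℏ/(2Δx) = 1.551e-20 kg·m/s
3. Minimum kinetic energy:
   KE = (Δp)²/(2m) = (1.551e-20)²/(2 × 1.675e-27 kg)
   KE = 7.180e-14 J = 448.124 keV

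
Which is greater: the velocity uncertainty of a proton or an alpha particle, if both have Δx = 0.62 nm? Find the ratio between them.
The proton has the larger minimum velocity uncertainty, by a ratio of 4.0.

For both particles, Δp_min = ℏ/(2Δx) = 8.505e-26 kg·m/s (same for both).

The velocity uncertainty is Δv = Δp/m:
- proton: Δv = 8.505e-26 / 1.673e-27 = 5.085e+01 m/s = 50.846 m/s
- alpha particle: Δv = 8.505e-26 / 6.645e-27 = 1.280e+01 m/s = 12.799 m/s

Ratio: 5.085e+01 / 1.280e+01 = 4.0

The lighter particle has larger velocity uncertainty because Δv ∝ 1/m.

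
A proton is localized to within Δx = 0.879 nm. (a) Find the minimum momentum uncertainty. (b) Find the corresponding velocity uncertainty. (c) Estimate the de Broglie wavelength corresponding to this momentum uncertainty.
(a) Δp_min = 5.999 × 10^-26 kg·m/s
(b) Δv_min = 35.864 m/s
(c) λ_dB = 11.046 nm

Step-by-step:

(a) From the uncertainty principle:
Δp_min = ℏ/(2Δx) = (1.055e-34 J·s)/(2 × 8.790e-10 m) = 5.999e-26 kg·m/s

(b) The velocity uncertainty:
Δv = Δp/m = (5.999e-26 kg·m/s)/(1.673e-27 kg) = 3.586e+01 m/s = 35.864 m/s

(c) The de Broglie wavelength for this momentum:
λ = h/p = (6.626e-34 J·s)/(5.999e-26 kg·m/s) = 1.105e-08 m = 11.046 nm

Note: The de Broglie wavelength is comparable to the localization size, as expected from wave-particle duality.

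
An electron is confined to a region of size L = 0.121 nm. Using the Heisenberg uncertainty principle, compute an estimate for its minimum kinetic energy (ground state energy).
650.567 meV

Using the uncertainty principle to estimate ground state energy:

1. The position uncertainty is approximately the confinement size:
   Δx ≈ L = 1.210e-10 m

2. From ΔxΔp ≥ ℏ/2, the minimum momentum uncertainty is:
   Δp ≈ ℏ/(2L) = 4.358e-25 kg·m/s

3. The kinetic energy is approximately:
   KE ≈ (Δp)²/(2m) = (4.358e-25)²/(2 × 9.109e-31 kg)
   KE ≈ 1.042e-19 J = 650.567 meV

This is an order-of-magnitude estimate of the ground state energy.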